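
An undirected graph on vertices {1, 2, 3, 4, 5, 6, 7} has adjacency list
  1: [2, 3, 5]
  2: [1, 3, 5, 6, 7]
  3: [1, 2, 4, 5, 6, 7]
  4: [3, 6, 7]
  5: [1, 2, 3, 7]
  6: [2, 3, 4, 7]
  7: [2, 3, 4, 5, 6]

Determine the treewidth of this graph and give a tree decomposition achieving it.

Each bag holds 4 vertices, so the decomposition has width 3, which upper-bounds the treewidth. Conversely, {1, 2, 3, 5} is a clique of size 4, and the vertices of any clique must share a bag in every tree decomposition; so some bag has ≥ 4 vertices and tw(G) ≥ 3. Combining the bounds, tw(G) = 3.

Treewidth 3.
One optimal decomposition is:
Bags: B1 = {3, 4, 6, 7}  B2 = {2, 3, 6, 7}  B3 = {2, 3, 5, 7}  B4 = {1, 2, 3, 5}
Tree: B1–B2, B2–B3, B3–B4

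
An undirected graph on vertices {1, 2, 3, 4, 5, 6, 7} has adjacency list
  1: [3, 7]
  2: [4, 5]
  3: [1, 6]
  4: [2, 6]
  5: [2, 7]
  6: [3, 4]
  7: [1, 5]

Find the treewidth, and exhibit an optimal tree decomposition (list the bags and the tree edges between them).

Treewidth 2.
Bags: B1 = {2, 4, 5}  B2 = {4, 5, 6}  B3 = {3, 5, 6}  B4 = {1, 3, 5}  B5 = {1, 5, 7}
Tree: B1–B2, B2–B3, B3–B4, B4–B5

Each bag holds 3 vertices, so the decomposition has width 2, which upper-bounds the treewidth. For the lower bound, G contains the cycle 5–2–4–6–3–1–7–5, so G is not a forest; only forests have treewidth ≤ 1, hence tw(G) ≥ 2. The upper and lower bounds meet at 2, so that is the treewidth.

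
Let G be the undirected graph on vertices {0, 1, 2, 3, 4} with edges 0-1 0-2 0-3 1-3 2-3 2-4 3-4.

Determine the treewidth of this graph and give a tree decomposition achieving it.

The largest bag has 3 vertices, giving width 2; this decomposition certifies tw(G) ≤ 2. For the lower bound, the 3 vertices {0, 1, 3} are pairwise adjacent, and any tree decomposition puts a clique entirely inside one bag — forcing width ≥ 2. Therefore the treewidth is 2.

Treewidth 2.
One optimal decomposition is:
Bags: B1 = {0, 1, 3}  B2 = {0, 2, 3}  B3 = {2, 3, 4}
Tree: B1–B2, B2–B3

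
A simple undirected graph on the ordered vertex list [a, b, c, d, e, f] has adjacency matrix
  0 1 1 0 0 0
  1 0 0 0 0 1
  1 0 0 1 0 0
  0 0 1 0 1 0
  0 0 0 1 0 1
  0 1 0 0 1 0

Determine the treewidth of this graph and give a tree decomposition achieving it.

The largest bag has 3 vertices, giving width 2; this decomposition certifies tw(G) ≤ 2. Since f–e–d–c–a–b–f is a cycle in G, G is not acyclic. Forests are exactly the graphs of treewidth ≤ 1, so tw(G) ≥ 2. Hence tw(G) = 2 exactly.

Treewidth 2.
One optimal decomposition is:
Bags: B1 = {d, e, f}  B2 = {c, d, f}  B3 = {a, c, f}  B4 = {a, b, f}
Tree: B1–B2, B2–B3, B3–B4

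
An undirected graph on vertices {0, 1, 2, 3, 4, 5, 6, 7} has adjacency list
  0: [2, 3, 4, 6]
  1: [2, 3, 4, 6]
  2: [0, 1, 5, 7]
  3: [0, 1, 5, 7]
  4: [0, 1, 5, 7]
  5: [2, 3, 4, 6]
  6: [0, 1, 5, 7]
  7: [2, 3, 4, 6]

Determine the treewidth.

4

A width-4 tree decomposition is:
Bags: B1 = {2, 3, 4, 5, 6}  B2 = {0, 2, 3, 4, 6}  B3 = {2, 3, 4, 6, 7}  B4 = {1, 2, 3, 4, 6}
Tree: B1–B2, B2–B3, B3–B4
Each bag holds 5 vertices, so the decomposition has width 4, which upper-bounds the treewidth. For the lower bound: the 5 vertex sets {3,5}, {0,4}, {6,7}, {2}, {1} are disjoint, each induces a connected subgraph, and every pair is joined by at least one edge of G. Contracting each set to a single vertex therefore yields K_{5} as a minor, and since treewidth is minor-monotone, tw(G) ≥ tw(K_{5}) = 4. Combining the bounds, tw(G) = 4.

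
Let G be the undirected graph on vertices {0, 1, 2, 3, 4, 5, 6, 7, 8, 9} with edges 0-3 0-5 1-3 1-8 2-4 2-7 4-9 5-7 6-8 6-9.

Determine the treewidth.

2

A width-2 tree decomposition is:
Bags: B1 = {0, 5, 7}  B2 = {0, 2, 7}  B3 = {0, 2, 4}  B4 = {0, 4, 9}  B5 = {0, 6, 9}  B6 = {0, 6, 8}  B7 = {0, 1, 8}  B8 = {0, 1, 3}
Tree: B1–B2, B2–B3, B3–B4, B4–B5, B5–B6, B6–B7, B7–B8
The largest bag has 3 vertices, giving width 2; this decomposition certifies tw(G) ≤ 2. For the lower bound, G contains the cycle 0–5–7–2–4–9–6–8–1–3–0, so G is not a forest; only forests have treewidth ≤ 1, hence tw(G) ≥ 2. The upper and lower bounds meet at 2, so that is the treewidth.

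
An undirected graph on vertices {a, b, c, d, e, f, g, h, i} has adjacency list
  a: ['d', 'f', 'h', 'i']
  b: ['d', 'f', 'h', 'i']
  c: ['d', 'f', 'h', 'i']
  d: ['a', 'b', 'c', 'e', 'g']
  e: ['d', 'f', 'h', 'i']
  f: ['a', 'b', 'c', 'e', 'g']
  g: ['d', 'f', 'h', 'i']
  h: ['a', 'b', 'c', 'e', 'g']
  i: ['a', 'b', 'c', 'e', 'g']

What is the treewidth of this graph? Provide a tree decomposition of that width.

The largest bag has 5 vertices, giving width 4; this decomposition certifies tw(G) ≤ 4. For the lower bound: the 5 vertex sets {e,h}, {b,i}, {f,g}, {d}, {a} are disjoint, each induces a connected subgraph, and every pair is joined by at least one edge of G. Contracting each set to a single vertex therefore yields K_{5} as a minor, and since treewidth is minor-monotone, tw(G) ≥ tw(K_{5}) = 4. The upper and lower bounds meet at 4, so that is the treewidth.

Treewidth 4.
One such decomposition:
Bags: B1 = {d, e, f, h, i}  B2 = {b, d, f, h, i}  B3 = {d, f, g, h, i}  B4 = {a, d, f, h, i}  B5 = {c, d, f, h, i}
Tree: B1–B2, B2–B3, B3–B4, B4–B5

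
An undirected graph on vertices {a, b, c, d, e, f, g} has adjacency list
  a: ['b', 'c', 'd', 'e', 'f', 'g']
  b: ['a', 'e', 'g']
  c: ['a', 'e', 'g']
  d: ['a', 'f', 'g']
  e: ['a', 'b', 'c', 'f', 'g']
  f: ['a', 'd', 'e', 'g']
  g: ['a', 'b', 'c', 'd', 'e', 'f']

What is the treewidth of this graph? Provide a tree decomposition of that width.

Each bag holds 4 vertices, so the decomposition has width 3, which upper-bounds the treewidth. On the other hand G contains the 4-clique {a, d, f, g}. A clique must lie in a single bag of any decomposition, so no decomposition can have width below 3. Hence tw(G) = 3 exactly.

Treewidth 3.
One such decomposition:
Bags: B1 = {a, d, f, g}  B2 = {a, e, f, g}  B3 = {a, c, e, g}  B4 = {a, b, e, g}
Tree: B1–B2, B2–B3, B2–B4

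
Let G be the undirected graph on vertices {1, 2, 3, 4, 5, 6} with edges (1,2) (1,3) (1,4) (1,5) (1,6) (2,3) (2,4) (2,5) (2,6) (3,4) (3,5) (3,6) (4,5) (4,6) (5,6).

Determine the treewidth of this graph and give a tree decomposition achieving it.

With just one bag of size 6, the width is 6 − 1 = 5, so tw(G) ≤ 5. Conversely, {1, 2, 3, 4, 5, 6} is a clique of size 6, and the vertices of any clique must share a bag in every tree decomposition; so some bag has ≥ 6 vertices and tw(G) ≥ 5. Therefore the treewidth is 5.

Treewidth 5.
One optimal decomposition is:
Bags: B1 = {1, 2, 3, 4, 5, 6}
Tree: (single bag)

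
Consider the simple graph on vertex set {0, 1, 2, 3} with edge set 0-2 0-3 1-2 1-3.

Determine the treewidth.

A width-2 tree decomposition is:
Bags: B1 = {0, 2, 3}  B2 = {1, 2, 3}
Tree: B1–B2
The largest bag has 3 vertices, giving width 2; this decomposition certifies tw(G) ≤ 2. For the lower bound, G contains the cycle 3–0–2–1–3, so G is not a forest; only forests have treewidth ≤ 1, hence tw(G) ≥ 2. Hence tw(G) = 2 exactly.

2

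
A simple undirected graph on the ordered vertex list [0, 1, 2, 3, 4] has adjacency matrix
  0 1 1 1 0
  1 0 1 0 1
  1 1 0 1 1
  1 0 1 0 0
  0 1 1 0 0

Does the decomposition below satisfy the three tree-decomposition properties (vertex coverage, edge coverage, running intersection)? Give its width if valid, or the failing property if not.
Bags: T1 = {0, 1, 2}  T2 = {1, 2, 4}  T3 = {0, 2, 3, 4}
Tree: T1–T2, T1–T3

A tree decomposition must satisfy three properties: every vertex lies in some bag; for every edge, both endpoints lie together in some bag; and for every vertex, the bags containing it form a connected subtree. Here bags containing vertex 4 are not connected in the tree, so the decomposition is invalid.

No — bags containing vertex 4 are not connected in the tree.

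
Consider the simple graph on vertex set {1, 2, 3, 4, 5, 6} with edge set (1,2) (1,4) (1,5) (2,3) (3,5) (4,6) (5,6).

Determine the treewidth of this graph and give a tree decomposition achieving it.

Treewidth 2.
One such decomposition:
Bags: B1 = {2, 3, 5}  B2 = {1, 2, 5}  B3 = {1, 5, 6}  B4 = {1, 4, 6}
Tree: B1–B2, B2–B3, B3–B4

The largest bag has 3 vertices, giving width 2; this decomposition certifies tw(G) ≤ 2. The edges 3–2–1–5–3 form a cycle, so G is not a tree and its treewidth is at least 2. Therefore the treewidth is 2.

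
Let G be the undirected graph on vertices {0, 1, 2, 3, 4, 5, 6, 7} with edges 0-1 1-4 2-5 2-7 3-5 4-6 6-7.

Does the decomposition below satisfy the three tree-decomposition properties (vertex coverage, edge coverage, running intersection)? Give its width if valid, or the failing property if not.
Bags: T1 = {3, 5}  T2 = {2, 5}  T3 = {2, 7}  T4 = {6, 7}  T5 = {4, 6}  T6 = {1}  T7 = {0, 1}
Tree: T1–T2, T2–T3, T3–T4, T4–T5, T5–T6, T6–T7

A tree decomposition must satisfy three properties: every vertex lies in some bag; for every edge, both endpoints lie together in some bag; and for every vertex, the bags containing it form a connected subtree. Here edge (4,1) lies in no bag, so the decomposition is invalid.

No — edge (4,1) lies in no bag.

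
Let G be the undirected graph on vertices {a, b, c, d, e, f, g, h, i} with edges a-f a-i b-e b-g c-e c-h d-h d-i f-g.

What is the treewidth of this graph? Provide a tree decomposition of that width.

Each bag holds 3 vertices, so the decomposition has width 2, which upper-bounds the treewidth. The edges b–g–f–a–i–d–h–c–e–b form a cycle, so G is not a tree and its treewidth is at least 2. Combining the bounds, tw(G) = 2.

Treewidth 2.
One such decomposition:
Bags: B1 = {b, f, g}  B2 = {a, b, f}  B3 = {a, b, i}  B4 = {b, d, i}  B5 = {b, d, h}  B6 = {b, c, h}  B7 = {b, c, e}
Tree: B1–B2, B2–B3, B3–B4, B4–B5, B5–B6, B6–B7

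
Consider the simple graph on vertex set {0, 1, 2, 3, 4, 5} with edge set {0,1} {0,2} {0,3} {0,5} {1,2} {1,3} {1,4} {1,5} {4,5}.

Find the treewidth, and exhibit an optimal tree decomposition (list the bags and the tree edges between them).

Treewidth 2.
One optimal decomposition is:
Bags: B1 = {0, 1, 3}  B2 = {0, 1, 2}  B3 = {0, 1, 5}  B4 = {1, 4, 5}
Tree: B1–B2, B1–B3, B3–B4

Every bag has size at most 3, so the width is 3 − 1 = 2 and tw(G) ≤ 2. Conversely, {0, 1, 2} is a clique of size 3, and the vertices of any clique must share a bag in every tree decomposition; so some bag has ≥ 3 vertices and tw(G) ≥ 2. The upper and lower bounds meet at 2, so that is the treewidth.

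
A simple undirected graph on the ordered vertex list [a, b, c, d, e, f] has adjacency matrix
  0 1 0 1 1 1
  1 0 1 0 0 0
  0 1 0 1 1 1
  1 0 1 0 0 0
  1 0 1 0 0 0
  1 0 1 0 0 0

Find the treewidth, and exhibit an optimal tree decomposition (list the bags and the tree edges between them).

Every bag has size at most 3, so the width is 3 − 1 = 2 and tw(G) ≤ 2. For the lower bound, G contains the cycle a–b–c–e–a, so G is not a forest; only forests have treewidth ≤ 1, hence tw(G) ≥ 2. Therefore the treewidth is 2.

Treewidth 2.
Bags: B1 = {a, b, c}  B2 = {a, c, e}  B3 = {a, c, f}  B4 = {a, c, d}
Tree: B1–B2, B2–B3, B3–B4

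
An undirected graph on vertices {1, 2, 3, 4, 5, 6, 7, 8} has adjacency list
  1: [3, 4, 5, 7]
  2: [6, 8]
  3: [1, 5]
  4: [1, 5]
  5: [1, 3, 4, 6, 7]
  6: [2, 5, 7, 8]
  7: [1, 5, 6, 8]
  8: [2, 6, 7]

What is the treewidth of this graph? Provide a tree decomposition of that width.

Every bag has size at most 3, so the width is 3 − 1 = 2 and tw(G) ≤ 2. For the lower bound, the 3 vertices {2, 6, 8} are pairwise adjacent, and any tree decomposition puts a clique entirely inside one bag — forcing width ≥ 2. The upper and lower bounds meet at 2, so that is the treewidth.

Treewidth 2.
Bags: B1 = {1, 5, 7}  B2 = {1, 3, 5}  B3 = {5, 6, 7}  B4 = {6, 7, 8}  B5 = {1, 4, 5}  B6 = {2, 6, 8}
Tree: B1–B2, B1–B3, B3–B4, B2–B5, B4–B6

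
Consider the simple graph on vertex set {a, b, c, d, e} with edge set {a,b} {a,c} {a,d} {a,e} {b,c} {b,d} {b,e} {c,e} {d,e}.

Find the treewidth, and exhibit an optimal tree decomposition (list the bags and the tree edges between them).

Treewidth 3.
One optimal decomposition is:
Bags: B1 = {a, b, d, e}  B2 = {a, b, c, e}
Tree: B1–B2

Every bag has size at most 4, so the width is 4 − 1 = 3 and tw(G) ≤ 3. For the lower bound, the 4 vertices {a, b, d, e} are pairwise adjacent, and any tree decomposition puts a clique entirely inside one bag — forcing width ≥ 3. Combining the bounds, tw(G) = 3.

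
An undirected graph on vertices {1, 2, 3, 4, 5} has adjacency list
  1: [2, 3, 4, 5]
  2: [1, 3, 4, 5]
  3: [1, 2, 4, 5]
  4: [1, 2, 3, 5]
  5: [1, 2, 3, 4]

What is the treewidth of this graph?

4

A width-4 tree decomposition is:
Bags: B1 = {1, 2, 3, 4, 5}
Tree: (single bag)
With just one bag of size 5, the width is 5 − 1 = 4, so tw(G) ≤ 4. For the lower bound, the 5 vertices {1, 2, 3, 4, 5} are pairwise adjacent, and any tree decomposition puts a clique entirely inside one bag — forcing width ≥ 4. The upper and lower bounds meet at 4, so that is the treewidth.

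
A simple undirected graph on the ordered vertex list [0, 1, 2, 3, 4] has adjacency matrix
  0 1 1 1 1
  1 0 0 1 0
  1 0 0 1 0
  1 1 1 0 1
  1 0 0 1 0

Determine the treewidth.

2

A width-2 tree decomposition is:
Bags: B1 = {0, 1, 3}  B2 = {0, 2, 3}  B3 = {0, 3, 4}
Tree: B1–B2, B1–B3
Each bag holds 3 vertices, so the decomposition has width 2, which upper-bounds the treewidth. Conversely, {0, 1, 3} is a clique of size 3, and the vertices of any clique must share a bag in every tree decomposition; so some bag has ≥ 3 vertices and tw(G) ≥ 2. Combining the bounds, tw(G) = 2.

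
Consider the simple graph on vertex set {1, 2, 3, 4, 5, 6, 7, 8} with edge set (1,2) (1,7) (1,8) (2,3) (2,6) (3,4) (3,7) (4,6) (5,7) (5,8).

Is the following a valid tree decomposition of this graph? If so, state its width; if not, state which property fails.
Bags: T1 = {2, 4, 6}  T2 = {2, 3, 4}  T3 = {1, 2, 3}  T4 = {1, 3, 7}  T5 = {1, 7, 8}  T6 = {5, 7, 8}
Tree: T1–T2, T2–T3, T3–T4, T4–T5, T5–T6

Yes; width 2.

Every vertex of G appears in some bag (union = {1, 2, 3, 4, 5, 6, 7, 8}); every edge is covered by a bag; and for each vertex v the set of bags containing v is connected in the bag tree. The decomposition is therefore valid. The largest bag has 3 vertices, so the width is 2.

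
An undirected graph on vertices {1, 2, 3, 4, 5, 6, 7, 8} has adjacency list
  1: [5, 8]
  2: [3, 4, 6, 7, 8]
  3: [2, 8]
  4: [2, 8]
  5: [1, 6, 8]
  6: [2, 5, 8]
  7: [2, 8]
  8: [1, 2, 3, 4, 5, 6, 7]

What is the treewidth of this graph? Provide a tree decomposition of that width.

Treewidth 2.
One such decomposition:
Bags: B1 = {2, 7, 8}  B2 = {2, 6, 8}  B3 = {2, 4, 8}  B4 = {5, 6, 8}  B5 = {2, 3, 8}  B6 = {1, 5, 8}
Tree: B1–B2, B2–B3, B2–B4, B1–B5, B4–B6

Every bag has size at most 3, so the width is 3 − 1 = 2 and tw(G) ≤ 2. Conversely, {1, 5, 8} is a clique of size 3, and the vertices of any clique must share a bag in every tree decomposition; so some bag has ≥ 3 vertices and tw(G) ≥ 2. Combining the bounds, tw(G) = 2.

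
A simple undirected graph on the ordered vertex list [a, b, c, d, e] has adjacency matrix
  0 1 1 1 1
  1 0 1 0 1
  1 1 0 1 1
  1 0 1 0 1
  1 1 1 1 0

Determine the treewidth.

A width-3 tree decomposition is:
Bags: B1 = {a, c, d, e}  B2 = {a, b, c, e}
Tree: B1–B2
Each bag holds 4 vertices, so the decomposition has width 3, which upper-bounds the treewidth. On the other hand G contains the 4-clique {a, c, d, e}. A clique must lie in a single bag of any decomposition, so no decomposition can have width below 3. The upper and lower bounds meet at 3, so that is the treewidth.

3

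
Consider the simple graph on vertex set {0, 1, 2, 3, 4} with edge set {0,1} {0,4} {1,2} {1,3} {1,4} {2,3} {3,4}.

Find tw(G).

A width-2 tree decomposition is:
Bags: B1 = {1, 3, 4}  B2 = {0, 1, 4}  B3 = {1, 2, 3}
Tree: B1–B2, B1–B3
The largest bag has 3 vertices, giving width 2; this decomposition certifies tw(G) ≤ 2. Conversely, {0, 1, 4} is a clique of size 3, and the vertices of any clique must share a bag in every tree decomposition; so some bag has ≥ 3 vertices and tw(G) ≥ 2. Hence tw(G) = 2 exactly.

2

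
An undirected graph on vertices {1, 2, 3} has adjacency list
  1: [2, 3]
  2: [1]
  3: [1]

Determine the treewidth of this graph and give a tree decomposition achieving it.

Each bag holds 2 vertices, so the decomposition has width 1, which upper-bounds the treewidth. G has an edge, so its treewidth is at least 1. Combining the bounds, tw(G) = 1.

Treewidth 1.
Bags: B1 = {1, 2}  B2 = {1, 3}
Tree: B1–B2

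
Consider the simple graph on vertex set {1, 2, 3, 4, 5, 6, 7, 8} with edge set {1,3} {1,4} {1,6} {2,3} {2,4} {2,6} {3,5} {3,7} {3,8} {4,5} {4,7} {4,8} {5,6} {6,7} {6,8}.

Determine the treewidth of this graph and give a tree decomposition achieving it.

Treewidth 3.
One optimal decomposition is:
Bags: B1 = {1, 3, 4, 6}  B2 = {3, 4, 5, 6}  B3 = {3, 4, 6, 7}  B4 = {3, 4, 6, 8}  B5 = {2, 3, 4, 6}
Tree: B1–B2, B2–B3, B3–B4, B4–B5

Each bag holds 4 vertices, so the decomposition has width 3, which upper-bounds the treewidth. For the lower bound: the 4 vertex sets {1,6}, {4,5}, {3}, {7} are disjoint, each induces a connected subgraph, and every pair is joined by at least one edge of G. Contracting each set to a single vertex therefore yields K_{4} as a minor, and since treewidth is minor-monotone, tw(G) ≥ tw(K_{4}) = 3. Combining the bounds, tw(G) = 3.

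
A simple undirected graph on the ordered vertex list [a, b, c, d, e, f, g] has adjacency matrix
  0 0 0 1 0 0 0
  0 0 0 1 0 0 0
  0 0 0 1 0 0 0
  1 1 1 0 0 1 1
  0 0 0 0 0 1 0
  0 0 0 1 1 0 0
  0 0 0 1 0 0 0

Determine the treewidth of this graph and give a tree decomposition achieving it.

Each bag holds 2 vertices, so the decomposition has width 1, which upper-bounds the treewidth. Since G has at least one edge (e.g. f–d), it is not an edgeless graph, so tw(G) ≥ 1. Combining the bounds, tw(G) = 1.

Treewidth 1.
One such decomposition:
Bags: B1 = {d, f}  B2 = {c, d}  B3 = {e, f}  B4 = {b, d}  B5 = {a, d}  B6 = {d, g}
Tree: B1–B2, B1–B3, B2–B4, B4–B5, B5–B6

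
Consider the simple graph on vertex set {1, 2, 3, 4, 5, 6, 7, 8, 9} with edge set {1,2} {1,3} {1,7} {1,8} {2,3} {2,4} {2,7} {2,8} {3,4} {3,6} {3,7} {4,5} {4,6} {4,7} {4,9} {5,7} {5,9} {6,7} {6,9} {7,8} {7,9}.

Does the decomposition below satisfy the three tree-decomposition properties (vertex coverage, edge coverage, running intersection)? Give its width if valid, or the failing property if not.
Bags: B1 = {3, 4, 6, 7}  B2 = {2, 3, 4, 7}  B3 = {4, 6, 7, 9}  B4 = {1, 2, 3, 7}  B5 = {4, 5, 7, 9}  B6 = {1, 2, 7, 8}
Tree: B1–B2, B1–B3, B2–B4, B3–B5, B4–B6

Yes; width 3.

Checking the three conditions: (i) the bags cover all of {1, 2, 3, 4, 5, 6, 7, 8, 9}; (ii) for each edge, some bag contains both endpoints; (iii) the bags containing any fixed vertex form a subtree. All hold, so the decomposition is valid with width 4 − 1 = 3.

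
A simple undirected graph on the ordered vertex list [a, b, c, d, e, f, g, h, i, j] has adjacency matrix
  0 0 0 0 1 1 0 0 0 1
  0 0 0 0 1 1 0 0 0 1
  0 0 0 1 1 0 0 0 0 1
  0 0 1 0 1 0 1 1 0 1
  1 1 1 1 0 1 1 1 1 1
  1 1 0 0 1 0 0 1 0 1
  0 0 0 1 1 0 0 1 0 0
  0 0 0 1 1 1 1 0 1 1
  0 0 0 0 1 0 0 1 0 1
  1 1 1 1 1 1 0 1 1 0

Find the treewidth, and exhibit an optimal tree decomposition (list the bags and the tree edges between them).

The largest bag has 4 vertices, giving width 3; this decomposition certifies tw(G) ≤ 3. On the other hand G contains the 4-clique {d, e, g, h}. A clique must lie in a single bag of any decomposition, so no decomposition can have width below 3. Hence tw(G) = 3 exactly.

Treewidth 3.
Bags: B1 = {e, f, h, j}  B2 = {d, e, h, j}  B3 = {c, d, e, j}  B4 = {e, h, i, j}  B5 = {d, e, g, h}  B6 = {a, e, f, j}  B7 = {b, e, f, j}
Tree: B1–B2, B2–B3, B1–B4, B2–B5, B1–B6, B6–B7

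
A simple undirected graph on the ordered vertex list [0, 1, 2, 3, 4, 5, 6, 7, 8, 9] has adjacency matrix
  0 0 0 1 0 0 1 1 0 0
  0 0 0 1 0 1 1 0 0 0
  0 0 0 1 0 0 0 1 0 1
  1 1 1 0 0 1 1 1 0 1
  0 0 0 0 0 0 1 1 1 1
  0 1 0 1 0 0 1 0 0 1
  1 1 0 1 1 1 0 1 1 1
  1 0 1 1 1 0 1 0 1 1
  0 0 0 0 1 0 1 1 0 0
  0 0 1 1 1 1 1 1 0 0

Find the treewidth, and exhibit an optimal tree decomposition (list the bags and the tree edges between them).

Treewidth 3.
One optimal decomposition is:
Bags: B1 = {3, 5, 6, 9}  B2 = {3, 6, 7, 9}  B3 = {2, 3, 7, 9}  B4 = {4, 6, 7, 9}  B5 = {4, 6, 7, 8}  B6 = {1, 3, 5, 6}  B7 = {0, 3, 6, 7}
Tree: B1–B2, B2–B3, B2–B4, B4–B5, B1–B6, B2–B7

Every bag has size at most 4, so the width is 4 − 1 = 3 and tw(G) ≤ 3. For the lower bound, the 4 vertices {2, 3, 7, 9} are pairwise adjacent, and any tree decomposition puts a clique entirely inside one bag — forcing width ≥ 3. Hence tw(G) = 3 exactly.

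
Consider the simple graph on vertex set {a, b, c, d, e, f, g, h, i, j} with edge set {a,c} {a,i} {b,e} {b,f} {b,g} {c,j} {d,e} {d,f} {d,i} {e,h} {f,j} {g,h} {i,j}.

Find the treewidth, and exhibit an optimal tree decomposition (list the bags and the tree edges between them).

Treewidth 2.
One optimal decomposition is:
Bags: B1 = {a, c, i}  B2 = {c, i, j}  B3 = {d, i, j}  B4 = {d, f, j}  B5 = {d, e, f}  B6 = {b, e, f}  B7 = {b, e, h}  B8 = {b, g, h}
Tree: B1–B2, B2–B3, B3–B4, B4–B5, B5–B6, B6–B7, B7–B8

The largest bag has 3 vertices, giving width 2; this decomposition certifies tw(G) ≤ 2. Since a–c–j–i–a is a cycle in G, G is not acyclic. Forests are exactly the graphs of treewidth ≤ 1, so tw(G) ≥ 2. Combining the bounds, tw(G) = 2.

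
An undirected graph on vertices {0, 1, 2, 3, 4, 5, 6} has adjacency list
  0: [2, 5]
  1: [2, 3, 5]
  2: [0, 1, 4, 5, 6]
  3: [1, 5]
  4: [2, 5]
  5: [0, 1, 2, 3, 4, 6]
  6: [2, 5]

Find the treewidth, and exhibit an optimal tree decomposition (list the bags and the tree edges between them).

Treewidth 2.
One such decomposition:
Bags: B1 = {0, 2, 5}  B2 = {1, 2, 5}  B3 = {2, 5, 6}  B4 = {2, 4, 5}  B5 = {1, 3, 5}
Tree: B1–B2, B2–B3, B1–B4, B2–B5

Every bag has size at most 3, so the width is 3 − 1 = 2 and tw(G) ≤ 2. On the other hand G contains the 3-clique {0, 2, 5}. A clique must lie in a single bag of any decomposition, so no decomposition can have width below 2. Combining the bounds, tw(G) = 2.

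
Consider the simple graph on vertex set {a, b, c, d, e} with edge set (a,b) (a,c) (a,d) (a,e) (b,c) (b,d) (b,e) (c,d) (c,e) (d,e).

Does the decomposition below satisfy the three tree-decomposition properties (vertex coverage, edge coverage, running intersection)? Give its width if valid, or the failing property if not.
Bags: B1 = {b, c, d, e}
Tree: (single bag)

A tree decomposition must satisfy three properties: every vertex lies in some bag; for every edge, both endpoints lie together in some bag; and for every vertex, the bags containing it form a connected subtree. Here vertex a appears in no bag, so the decomposition is invalid.

No — vertex a appears in no bag.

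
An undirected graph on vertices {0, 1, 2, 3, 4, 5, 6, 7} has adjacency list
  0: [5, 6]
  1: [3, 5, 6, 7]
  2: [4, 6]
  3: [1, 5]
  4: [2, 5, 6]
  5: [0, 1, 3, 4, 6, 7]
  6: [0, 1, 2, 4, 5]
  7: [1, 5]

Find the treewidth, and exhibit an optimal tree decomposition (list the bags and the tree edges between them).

Treewidth 2.
Bags: B1 = {4, 5, 6}  B2 = {0, 5, 6}  B3 = {2, 4, 6}  B4 = {1, 5, 6}  B5 = {1, 5, 7}  B6 = {1, 3, 5}
Tree: B1–B2, B1–B3, B1–B4, B4–B5, B4–B6

Every bag has size at most 3, so the width is 3 − 1 = 2 and tw(G) ≤ 2. Conversely, {2, 4, 6} is a clique of size 3, and the vertices of any clique must share a bag in every tree decomposition; so some bag has ≥ 3 vertices and tw(G) ≥ 2. Hence tw(G) = 2 exactly.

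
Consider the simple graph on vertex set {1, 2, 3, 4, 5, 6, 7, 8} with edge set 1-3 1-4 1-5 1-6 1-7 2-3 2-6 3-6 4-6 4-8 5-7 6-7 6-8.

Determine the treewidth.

A width-2 tree decomposition is:
Bags: B1 = {1, 3, 6}  B2 = {1, 4, 6}  B3 = {1, 6, 7}  B4 = {4, 6, 8}  B5 = {1, 5, 7}  B6 = {2, 3, 6}
Tree: B1–B2, B2–B3, B2–B4, B3–B5, B1–B6
The largest bag has 3 vertices, giving width 2; this decomposition certifies tw(G) ≤ 2. For the lower bound, the 3 vertices {1, 5, 7} are pairwise adjacent, and any tree decomposition puts a clique entirely inside one bag — forcing width ≥ 2. Therefore the treewidth is 2.

2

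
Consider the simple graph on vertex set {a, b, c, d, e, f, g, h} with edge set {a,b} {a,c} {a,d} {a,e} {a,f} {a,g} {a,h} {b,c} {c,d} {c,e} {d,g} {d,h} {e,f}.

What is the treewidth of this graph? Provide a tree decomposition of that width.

Each bag holds 3 vertices, so the decomposition has width 2, which upper-bounds the treewidth. Conversely, {a, d, g} is a clique of size 3, and the vertices of any clique must share a bag in every tree decomposition; so some bag has ≥ 3 vertices and tw(G) ≥ 2. Combining the bounds, tw(G) = 2.

Treewidth 2.
One optimal decomposition is:
Bags: B1 = {a, c, d}  B2 = {a, c, e}  B3 = {a, b, c}  B4 = {a, d, h}  B5 = {a, d, g}  B6 = {a, e, f}
Tree: B1–B2, B2–B3, B1–B4, B1–B5, B2–B6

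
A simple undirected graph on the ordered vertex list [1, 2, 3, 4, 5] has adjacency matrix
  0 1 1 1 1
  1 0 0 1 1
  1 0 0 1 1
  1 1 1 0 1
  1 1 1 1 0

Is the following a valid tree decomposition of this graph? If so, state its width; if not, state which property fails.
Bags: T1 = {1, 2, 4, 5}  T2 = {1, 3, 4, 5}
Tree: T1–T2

Yes; width 3.

Checking the three conditions: (i) the bags cover all of {1, 2, 3, 4, 5}; (ii) for each edge, some bag contains both endpoints; (iii) the bags containing any fixed vertex form a subtree. All hold, so the decomposition is valid with width 4 − 1 = 3.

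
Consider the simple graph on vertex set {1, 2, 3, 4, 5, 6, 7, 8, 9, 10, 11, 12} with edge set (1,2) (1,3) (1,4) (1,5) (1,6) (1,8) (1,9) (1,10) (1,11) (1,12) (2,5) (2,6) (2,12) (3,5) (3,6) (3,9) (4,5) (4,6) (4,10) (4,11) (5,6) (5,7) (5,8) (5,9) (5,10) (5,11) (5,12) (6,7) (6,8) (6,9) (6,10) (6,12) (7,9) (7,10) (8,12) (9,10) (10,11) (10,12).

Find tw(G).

4

A width-4 tree decomposition is:
Bags: B1 = {1, 4, 5, 6, 10}  B2 = {1, 5, 6, 10, 12}  B3 = {1, 5, 6, 8, 12}  B4 = {1, 5, 6, 9, 10}  B5 = {1, 2, 5, 6, 12}  B6 = {1, 3, 5, 6, 9}  B7 = {1, 4, 5, 10, 11}  B8 = {5, 6, 7, 9, 10}
Tree: B1–B2, B2–B3, B2–B4, B3–B5, B4–B6, B1–B7, B4–B8
The largest bag has 5 vertices, giving width 4; this decomposition certifies tw(G) ≤ 4. Conversely, {1, 4, 5, 10, 11} is a clique of size 5, and the vertices of any clique must share a bag in every tree decomposition; so some bag has ≥ 5 vertices and tw(G) ≥ 4. The upper and lower bounds meet at 4, so that is the treewidth.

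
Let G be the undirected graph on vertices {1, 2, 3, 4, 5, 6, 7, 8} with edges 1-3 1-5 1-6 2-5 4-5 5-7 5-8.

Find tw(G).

1

A width-1 tree decomposition is:
Bags: B1 = {2, 5}  B2 = {5, 8}  B3 = {5, 7}  B4 = {4, 5}  B5 = {1, 5}  B6 = {1, 6}  B7 = {1, 3}
Tree: B1–B2, B2–B3, B2–B4, B2–B5, B5–B6, B6–B7
The largest bag has 2 vertices, giving width 1; this decomposition certifies tw(G) ≤ 1. G has an edge, so its treewidth is at least 1. The upper and lower bounds meet at 1, so that is the treewidth.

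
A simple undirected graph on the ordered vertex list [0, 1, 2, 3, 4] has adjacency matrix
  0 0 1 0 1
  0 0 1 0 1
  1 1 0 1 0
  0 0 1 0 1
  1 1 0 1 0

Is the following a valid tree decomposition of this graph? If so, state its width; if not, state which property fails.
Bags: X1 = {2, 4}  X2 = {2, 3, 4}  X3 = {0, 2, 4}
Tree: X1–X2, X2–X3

No — vertex 1 appears in no bag.

A tree decomposition must satisfy three properties: every vertex lies in some bag; for every edge, both endpoints lie together in some bag; and for every vertex, the bags containing it form a connected subtree. Here vertex 1 appears in no bag, so the decomposition is invalid.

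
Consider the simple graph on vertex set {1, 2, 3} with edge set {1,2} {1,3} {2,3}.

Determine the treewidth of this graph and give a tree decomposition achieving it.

With just one bag of size 3, the width is 3 − 1 = 2, so tw(G) ≤ 2. For the lower bound, the 3 vertices {1, 2, 3} are pairwise adjacent, and any tree decomposition puts a clique entirely inside one bag — forcing width ≥ 2. Therefore the treewidth is 2.

Treewidth 2.
One optimal decomposition is:
Bags: B1 = {1, 2, 3}
Tree: (single bag)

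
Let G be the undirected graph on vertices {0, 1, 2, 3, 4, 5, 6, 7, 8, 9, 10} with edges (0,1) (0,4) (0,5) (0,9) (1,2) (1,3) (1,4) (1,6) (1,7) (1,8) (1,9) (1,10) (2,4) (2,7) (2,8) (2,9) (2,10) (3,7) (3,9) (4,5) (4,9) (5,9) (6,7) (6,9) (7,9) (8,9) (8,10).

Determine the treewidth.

A width-3 tree decomposition is:
Bags: B1 = {1, 2, 7, 9}  B2 = {1, 2, 4, 9}  B3 = {1, 6, 7, 9}  B4 = {1, 3, 7, 9}  B5 = {0, 1, 4, 9}  B6 = {1, 2, 8, 9}  B7 = {0, 4, 5, 9}  B8 = {1, 2, 8, 10}
Tree: B1–B2, B1–B3, B1–B4, B2–B5, B2–B6, B5–B7, B6–B8
Each bag holds 4 vertices, so the decomposition has width 3, which upper-bounds the treewidth. For the lower bound, the 4 vertices {0, 1, 4, 9} are pairwise adjacent, and any tree decomposition puts a clique entirely inside one bag — forcing width ≥ 3. Therefore the treewidth is 3.

3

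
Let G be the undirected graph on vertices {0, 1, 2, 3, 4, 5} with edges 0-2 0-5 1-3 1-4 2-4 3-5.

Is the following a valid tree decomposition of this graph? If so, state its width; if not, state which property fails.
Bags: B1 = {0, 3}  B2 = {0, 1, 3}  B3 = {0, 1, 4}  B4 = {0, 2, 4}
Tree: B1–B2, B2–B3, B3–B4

No — vertex 5 appears in no bag.

A tree decomposition must satisfy three properties: every vertex lies in some bag; for every edge, both endpoints lie together in some bag; and for every vertex, the bags containing it form a connected subtree. Here vertex 5 appears in no bag, so the decomposition is invalid.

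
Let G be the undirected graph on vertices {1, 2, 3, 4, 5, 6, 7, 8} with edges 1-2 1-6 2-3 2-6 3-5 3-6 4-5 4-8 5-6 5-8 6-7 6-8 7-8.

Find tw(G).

A width-2 tree decomposition is:
Bags: B1 = {5, 6, 8}  B2 = {3, 5, 6}  B3 = {4, 5, 8}  B4 = {2, 3, 6}  B5 = {6, 7, 8}  B6 = {1, 2, 6}
Tree: B1–B2, B1–B3, B2–B4, B1–B5, B4–B6
Every bag has size at most 3, so the width is 3 − 1 = 2 and tw(G) ≤ 2. On the other hand G contains the 3-clique {4, 5, 8}. A clique must lie in a single bag of any decomposition, so no decomposition can have width below 2. Hence tw(G) = 2 exactly.

2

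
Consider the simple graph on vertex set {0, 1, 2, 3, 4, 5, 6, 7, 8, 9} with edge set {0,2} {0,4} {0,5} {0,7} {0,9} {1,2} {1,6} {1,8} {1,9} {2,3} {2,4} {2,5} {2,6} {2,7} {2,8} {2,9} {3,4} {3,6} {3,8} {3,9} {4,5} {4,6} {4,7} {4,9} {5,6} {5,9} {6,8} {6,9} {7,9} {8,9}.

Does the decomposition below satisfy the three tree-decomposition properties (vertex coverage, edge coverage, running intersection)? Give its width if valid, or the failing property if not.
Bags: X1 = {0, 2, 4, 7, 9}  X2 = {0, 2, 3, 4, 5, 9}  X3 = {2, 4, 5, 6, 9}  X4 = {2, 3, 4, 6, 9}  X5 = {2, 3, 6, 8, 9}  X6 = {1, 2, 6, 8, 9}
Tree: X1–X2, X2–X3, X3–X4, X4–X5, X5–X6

A tree decomposition must satisfy three properties: every vertex lies in some bag; for every edge, both endpoints lie together in some bag; and for every vertex, the bags containing it form a connected subtree. Here bags containing vertex 3 are not connected in the tree, so the decomposition is invalid.

No — bags containing vertex 3 are not connected in the tree.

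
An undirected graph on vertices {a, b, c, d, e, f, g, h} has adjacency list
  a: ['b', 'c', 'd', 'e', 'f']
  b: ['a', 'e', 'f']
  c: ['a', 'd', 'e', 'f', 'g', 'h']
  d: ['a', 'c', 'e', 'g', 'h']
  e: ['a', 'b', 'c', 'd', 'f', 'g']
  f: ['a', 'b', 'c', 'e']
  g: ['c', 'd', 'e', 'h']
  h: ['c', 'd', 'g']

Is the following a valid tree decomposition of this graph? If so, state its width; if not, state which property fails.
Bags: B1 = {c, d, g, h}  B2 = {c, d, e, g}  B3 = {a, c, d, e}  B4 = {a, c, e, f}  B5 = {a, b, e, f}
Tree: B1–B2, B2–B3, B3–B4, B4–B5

Yes; width 3.

Vertex coverage: the bags together contain {a, b, c, d, e, f, g, h}, the full vertex set. Edge coverage: each edge of G has both endpoints in at least one bag. Running intersection: for every vertex, the bags containing it form a connected subtree. All three properties hold, so this is a valid tree decomposition of width max|bag| − 1 = 3, and hence tw(G) ≤ 3.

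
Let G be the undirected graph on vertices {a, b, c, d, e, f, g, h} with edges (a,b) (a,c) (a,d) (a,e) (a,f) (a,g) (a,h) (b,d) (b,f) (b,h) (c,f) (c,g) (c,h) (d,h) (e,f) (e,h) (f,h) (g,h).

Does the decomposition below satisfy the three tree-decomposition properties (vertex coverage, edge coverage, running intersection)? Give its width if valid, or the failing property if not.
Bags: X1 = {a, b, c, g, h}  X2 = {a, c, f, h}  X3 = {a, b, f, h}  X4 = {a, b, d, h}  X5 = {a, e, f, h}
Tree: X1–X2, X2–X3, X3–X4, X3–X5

No — bags containing vertex b are not connected in the tree.

A tree decomposition must satisfy three properties: every vertex lies in some bag; for every edge, both endpoints lie together in some bag; and for every vertex, the bags containing it form a connected subtree. Here bags containing vertex b are not connected in the tree, so the decomposition is invalid.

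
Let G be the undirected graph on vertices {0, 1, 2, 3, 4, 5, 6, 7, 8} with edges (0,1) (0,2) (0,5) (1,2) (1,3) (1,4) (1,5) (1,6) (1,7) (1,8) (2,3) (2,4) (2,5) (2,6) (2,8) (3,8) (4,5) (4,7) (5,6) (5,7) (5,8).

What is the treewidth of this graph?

3

A width-3 tree decomposition is:
Bags: B1 = {1, 4, 5, 7}  B2 = {1, 2, 4, 5}  B3 = {0, 1, 2, 5}  B4 = {1, 2, 5, 8}  B5 = {1, 2, 3, 8}  B6 = {1, 2, 5, 6}
Tree: B1–B2, B2–B3, B3–B4, B4–B5, B3–B6
Every bag has size at most 4, so the width is 4 − 1 = 3 and tw(G) ≤ 3. On the other hand G contains the 4-clique {1, 2, 3, 8}. A clique must lie in a single bag of any decomposition, so no decomposition can have width below 3. The upper and lower bounds meet at 3, so that is the treewidth.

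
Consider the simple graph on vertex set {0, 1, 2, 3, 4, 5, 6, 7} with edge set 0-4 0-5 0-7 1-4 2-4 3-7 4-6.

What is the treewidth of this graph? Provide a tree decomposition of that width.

Treewidth 1.
Bags: B1 = {1, 4}  B2 = {4, 6}  B3 = {0, 4}  B4 = {0, 7}  B5 = {0, 5}  B6 = {2, 4}  B7 = {3, 7}
Tree: B1–B2, B2–B3, B3–B4, B4–B5, B1–B6, B4–B7

Each bag holds 2 vertices, so the decomposition has width 1, which upper-bounds the treewidth. Since G has at least one edge (e.g. 1–4), it is not an edgeless graph, so tw(G) ≥ 1. Combining the bounds, tw(G) = 1.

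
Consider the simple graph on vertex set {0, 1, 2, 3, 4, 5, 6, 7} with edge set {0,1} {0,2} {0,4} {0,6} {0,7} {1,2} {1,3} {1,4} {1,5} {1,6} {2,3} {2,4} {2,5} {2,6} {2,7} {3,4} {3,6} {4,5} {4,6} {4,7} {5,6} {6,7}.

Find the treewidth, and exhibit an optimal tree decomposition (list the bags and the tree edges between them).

Treewidth 4.
One such decomposition:
Bags: B1 = {0, 1, 2, 4, 6}  B2 = {0, 2, 4, 6, 7}  B3 = {1, 2, 4, 5, 6}  B4 = {1, 2, 3, 4, 6}
Tree: B1–B2, B1–B3, B3–B4

The largest bag has 5 vertices, giving width 4; this decomposition certifies tw(G) ≤ 4. On the other hand G contains the 5-clique {0, 1, 2, 4, 6}. A clique must lie in a single bag of any decomposition, so no decomposition can have width below 4. Hence tw(G) = 4 exactly.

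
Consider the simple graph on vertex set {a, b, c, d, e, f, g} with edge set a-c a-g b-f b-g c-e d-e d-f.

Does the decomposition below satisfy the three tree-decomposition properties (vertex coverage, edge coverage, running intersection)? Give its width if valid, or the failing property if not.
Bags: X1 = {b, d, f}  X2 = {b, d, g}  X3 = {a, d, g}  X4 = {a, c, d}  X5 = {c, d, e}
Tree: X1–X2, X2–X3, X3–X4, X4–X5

Yes; width 2.

Checking the three conditions: (i) the bags cover all of {a, b, c, d, e, f, g}; (ii) for each edge, some bag contains both endpoints; (iii) the bags containing any fixed vertex form a subtree. All hold, so the decomposition is valid with width 3 − 1 = 2.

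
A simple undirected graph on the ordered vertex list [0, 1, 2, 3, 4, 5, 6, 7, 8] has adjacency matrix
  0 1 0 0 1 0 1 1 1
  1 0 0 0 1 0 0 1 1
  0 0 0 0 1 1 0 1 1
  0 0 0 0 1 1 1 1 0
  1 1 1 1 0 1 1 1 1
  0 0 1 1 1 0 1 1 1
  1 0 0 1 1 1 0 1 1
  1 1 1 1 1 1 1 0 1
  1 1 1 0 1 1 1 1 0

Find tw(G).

A width-4 tree decomposition is:
Bags: B1 = {0, 4, 6, 7, 8}  B2 = {4, 5, 6, 7, 8}  B3 = {3, 4, 5, 6, 7}  B4 = {2, 4, 5, 7, 8}  B5 = {0, 1, 4, 7, 8}
Tree: B1–B2, B2–B3, B2–B4, B1–B5
Each bag holds 5 vertices, so the decomposition has width 4, which upper-bounds the treewidth. On the other hand G contains the 5-clique {0, 1, 4, 7, 8}. A clique must lie in a single bag of any decomposition, so no decomposition can have width below 4. Combining the bounds, tw(G) = 4.

4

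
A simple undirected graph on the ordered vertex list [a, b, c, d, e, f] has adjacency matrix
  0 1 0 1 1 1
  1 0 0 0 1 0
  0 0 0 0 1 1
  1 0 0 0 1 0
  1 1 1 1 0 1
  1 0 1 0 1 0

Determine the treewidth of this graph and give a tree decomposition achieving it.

Every bag has size at most 3, so the width is 3 − 1 = 2 and tw(G) ≤ 2. On the other hand G contains the 3-clique {c, e, f}. A clique must lie in a single bag of any decomposition, so no decomposition can have width below 2. Therefore the treewidth is 2.

Treewidth 2.
One such decomposition:
Bags: B1 = {a, e, f}  B2 = {a, d, e}  B3 = {a, b, e}  B4 = {c, e, f}
Tree: B1–B2, B2–B3, B1–B4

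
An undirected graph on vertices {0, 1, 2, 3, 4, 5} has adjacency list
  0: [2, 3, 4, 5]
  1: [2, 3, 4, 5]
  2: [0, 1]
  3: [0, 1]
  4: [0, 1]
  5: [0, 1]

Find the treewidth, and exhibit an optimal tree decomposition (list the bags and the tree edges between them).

Treewidth 2.
One such decomposition:
Bags: B1 = {0, 1, 4}  B2 = {0, 1, 5}  B3 = {0, 1, 3}  B4 = {0, 1, 2}
Tree: B1–B2, B2–B3, B3–B4

Every bag has size at most 3, so the width is 3 − 1 = 2 and tw(G) ≤ 2. For the lower bound, G contains the cycle 1–4–0–5–1, so G is not a forest; only forests have treewidth ≤ 1, hence tw(G) ≥ 2. The upper and lower bounds meet at 2, so that is the treewidth.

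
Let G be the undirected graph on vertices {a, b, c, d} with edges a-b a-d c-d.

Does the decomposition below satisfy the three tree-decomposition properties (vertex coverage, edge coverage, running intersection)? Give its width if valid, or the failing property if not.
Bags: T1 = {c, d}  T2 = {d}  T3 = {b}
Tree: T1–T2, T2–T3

No — vertex a appears in no bag.

A tree decomposition must satisfy three properties: every vertex lies in some bag; for every edge, both endpoints lie together in some bag; and for every vertex, the bags containing it form a connected subtree. Here vertex a appears in no bag, so the decomposition is invalid.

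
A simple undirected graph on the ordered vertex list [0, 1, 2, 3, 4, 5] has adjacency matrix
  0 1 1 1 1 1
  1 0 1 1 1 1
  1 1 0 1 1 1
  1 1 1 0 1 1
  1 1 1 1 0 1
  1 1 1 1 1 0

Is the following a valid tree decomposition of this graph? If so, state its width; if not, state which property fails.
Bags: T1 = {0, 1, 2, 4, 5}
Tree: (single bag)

No — vertex 3 appears in no bag.

A tree decomposition must satisfy three properties: every vertex lies in some bag; for every edge, both endpoints lie together in some bag; and for every vertex, the bags containing it form a connected subtree. Here vertex 3 appears in no bag, so the decomposition is invalid.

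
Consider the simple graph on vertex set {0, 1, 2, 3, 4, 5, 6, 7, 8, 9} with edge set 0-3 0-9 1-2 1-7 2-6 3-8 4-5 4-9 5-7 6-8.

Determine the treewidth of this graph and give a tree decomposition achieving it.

The largest bag has 3 vertices, giving width 2; this decomposition certifies tw(G) ≤ 2. Since 0–9–4–5–7–1–2–6–8–3–0 is a cycle in G, G is not acyclic. Forests are exactly the graphs of treewidth ≤ 1, so tw(G) ≥ 2. The upper and lower bounds meet at 2, so that is the treewidth.

Treewidth 2.
One optimal decomposition is:
Bags: B1 = {0, 4, 9}  B2 = {0, 4, 5}  B3 = {0, 5, 7}  B4 = {0, 1, 7}  B5 = {0, 1, 2}  B6 = {0, 2, 6}  B7 = {0, 6, 8}  B8 = {0, 3, 8}
Tree: B1–B2, B2–B3, B3–B4, B4–B5, B5–B6, B6–B7, B7–B8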